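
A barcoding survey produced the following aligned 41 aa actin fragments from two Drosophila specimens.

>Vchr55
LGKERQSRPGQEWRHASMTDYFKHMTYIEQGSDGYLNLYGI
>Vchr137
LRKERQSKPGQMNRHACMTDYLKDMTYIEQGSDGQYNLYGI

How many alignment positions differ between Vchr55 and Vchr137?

9

Differing sites — 2:G/R; 8:R/K; 12:E/M; 13:W/N; 17:S/C; 22:F/L; 24:H/D; 35:Y/Q; 36:L/Y.
That gives 9 mismatches out of 41 aligned sites, so the Hamming distance is 9.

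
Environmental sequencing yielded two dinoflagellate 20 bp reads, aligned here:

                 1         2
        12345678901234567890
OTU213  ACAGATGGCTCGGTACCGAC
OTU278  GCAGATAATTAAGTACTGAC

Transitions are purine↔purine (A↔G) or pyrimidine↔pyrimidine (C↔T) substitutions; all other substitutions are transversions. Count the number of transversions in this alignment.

Mismatches occur at site 1 (A/G, transition), site 7 (G/A, transition), site 8 (G/A, transition), site 9 (C/T, transition), site 11 (C/A, transversion), site 12 (G/A, transition), site 17 (C/T, transition).
Of the 7 differences, 6 transitions and 1 transversion, so the answer is 1.

1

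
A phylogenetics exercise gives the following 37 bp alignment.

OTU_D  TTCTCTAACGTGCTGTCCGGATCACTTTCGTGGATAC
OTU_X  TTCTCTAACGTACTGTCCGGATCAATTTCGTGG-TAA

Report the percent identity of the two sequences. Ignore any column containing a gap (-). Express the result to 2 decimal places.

Excluding the 1 gap column leaves 36 comparable sites.
Mismatches occur at site 12 (G↔A), site 25 (C↔A), site 37 (C↔A).
33 of the 36 comparable sites match, so the percent identity is 33/36 × 100 = 91.67%.

91.67%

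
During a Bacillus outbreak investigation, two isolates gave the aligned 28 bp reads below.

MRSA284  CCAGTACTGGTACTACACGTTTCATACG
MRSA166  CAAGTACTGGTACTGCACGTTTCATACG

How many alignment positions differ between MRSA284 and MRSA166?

Differing sites — 2:C/A; 15:A/G.
That gives 2 mismatches out of 28 aligned sites, so the Hamming distance is 2.

2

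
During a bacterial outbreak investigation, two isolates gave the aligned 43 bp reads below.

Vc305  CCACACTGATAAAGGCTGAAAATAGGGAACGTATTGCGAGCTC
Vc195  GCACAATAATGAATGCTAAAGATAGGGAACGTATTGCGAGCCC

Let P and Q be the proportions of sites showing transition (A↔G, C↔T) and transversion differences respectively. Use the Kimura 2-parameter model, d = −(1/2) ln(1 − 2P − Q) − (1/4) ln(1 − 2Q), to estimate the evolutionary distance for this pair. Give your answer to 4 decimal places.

Differing sites — 1:C/G (Tv); 6:C/A (Tv); 8:G/A (Ti); 11:A/G (Ti); 14:G/T (Tv); 18:G/A (Ti); 21:A/G (Ti); 42:T/C (Ti).
Of the 8 differences, 5 transitions and 3 transversions over 43 sites: P = 5/43 = 0.116279, Q = 3/43 = 0.069767.
d = −0.5·ln(0.697675) − 0.25·ln(0.860466) = −0.5·(-0.360002) − 0.25·(-0.150281) = 0.2176.

0.2176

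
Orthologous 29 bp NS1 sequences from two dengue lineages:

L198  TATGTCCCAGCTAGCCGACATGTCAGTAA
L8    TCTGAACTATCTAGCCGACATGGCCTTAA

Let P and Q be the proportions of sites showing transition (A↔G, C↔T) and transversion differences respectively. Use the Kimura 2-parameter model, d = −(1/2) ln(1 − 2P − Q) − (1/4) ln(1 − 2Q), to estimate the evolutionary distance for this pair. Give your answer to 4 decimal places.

The sequences differ at positions 2 (A/C, transversion), 5 (T/A, transversion), 6 (C/A, transversion), 8 (C/T, transition), 10 (G/T, transversion), 23 (T/G, transversion), 25 (A/C, transversion), 26 (G/T, transversion).
Of the 8 differences, 1 transition and 7 transversions over 29 sites: P = 1/29 = 0.034483, Q = 7/29 = 0.241379.
d = −0.5·ln(0.689655) − 0.25·ln(0.517242) = −0.5·(-0.371564) − 0.25·(-0.659244) = 0.3506.

0.3506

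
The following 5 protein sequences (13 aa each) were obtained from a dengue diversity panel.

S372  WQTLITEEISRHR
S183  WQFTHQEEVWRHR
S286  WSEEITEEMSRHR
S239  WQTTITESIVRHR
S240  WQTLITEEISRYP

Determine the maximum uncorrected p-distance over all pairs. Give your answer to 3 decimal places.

0.615

Pairwise Hamming distances:
  S372 vs S183: 6
  S372 vs S286: 4
  S372 vs S239: 3
  S372 vs S240: 2
  S183 vs S286: 7
  S183 vs S239: 6
  S183 vs S240: 8
  S286 vs S239: 6
  S286 vs S240: 6
  S239 vs S240: 5
The largest is 8 mismatches, between S183 and S240; p = 8/13 = 0.615.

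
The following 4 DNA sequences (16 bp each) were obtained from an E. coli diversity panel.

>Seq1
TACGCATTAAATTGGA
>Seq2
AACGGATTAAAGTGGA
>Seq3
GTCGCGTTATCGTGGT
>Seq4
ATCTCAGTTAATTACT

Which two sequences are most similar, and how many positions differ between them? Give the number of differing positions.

Pairwise Hamming distances:
  Seq1 vs Seq2: 3
  Seq1 vs Seq3: 7
  Seq1 vs Seq4: 8
  Seq2 vs Seq3: 7
  Seq2 vs Seq4: 9
  Seq3 vs Seq4: 10
The smallest is 3, between Seq1 and Seq2.

3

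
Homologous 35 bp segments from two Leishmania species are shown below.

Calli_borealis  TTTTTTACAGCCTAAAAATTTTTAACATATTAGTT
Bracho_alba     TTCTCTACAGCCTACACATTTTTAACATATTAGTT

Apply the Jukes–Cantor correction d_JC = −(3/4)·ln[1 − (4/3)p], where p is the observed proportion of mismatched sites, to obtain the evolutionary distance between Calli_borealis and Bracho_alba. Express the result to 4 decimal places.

0.1240

The sequences differ at positions 3 (T/C), 5 (T/C), 15 (A/C), 17 (A/C).
p = 4/35 = 0.114286.
d = −0.75 · ln(1 − (4/3)·0.114286) = −0.75 · ln(0.847619) = −0.75 · (-0.165324) = 0.1240.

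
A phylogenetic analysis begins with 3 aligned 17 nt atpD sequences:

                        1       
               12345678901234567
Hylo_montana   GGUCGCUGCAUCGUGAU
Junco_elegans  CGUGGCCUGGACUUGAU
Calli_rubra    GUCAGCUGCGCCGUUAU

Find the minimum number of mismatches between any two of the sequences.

Pairwise Hamming distances:
  Hylo_montana vs Junco_elegans: 8
  Hylo_montana vs Calli_rubra: 6
  Junco_elegans vs Calli_rubra: 10
The smallest is 6, between Hylo_montana and Calli_rubra.

6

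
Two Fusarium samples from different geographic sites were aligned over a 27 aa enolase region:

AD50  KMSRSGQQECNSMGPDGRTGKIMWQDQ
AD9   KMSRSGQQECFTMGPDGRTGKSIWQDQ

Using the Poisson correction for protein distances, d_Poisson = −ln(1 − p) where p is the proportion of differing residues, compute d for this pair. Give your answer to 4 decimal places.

Mismatches occur at site 11 (N↔F), site 12 (S↔T), site 22 (I↔S), site 23 (M↔I).
p = 4/27 = 0.148148.
d = −ln(1 − 0.148148) = −ln(0.851852) = 0.1603.

0.1603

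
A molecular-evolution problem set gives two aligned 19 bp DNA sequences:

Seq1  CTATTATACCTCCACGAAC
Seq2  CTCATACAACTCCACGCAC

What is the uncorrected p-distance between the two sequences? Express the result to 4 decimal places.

0.2632

Mismatches occur at site 3 (A→C), site 4 (T→A), site 7 (T→C), site 9 (C→A), site 17 (A→C).
There are 5 differences over 19 sites, so p = 5/19 = 0.2632.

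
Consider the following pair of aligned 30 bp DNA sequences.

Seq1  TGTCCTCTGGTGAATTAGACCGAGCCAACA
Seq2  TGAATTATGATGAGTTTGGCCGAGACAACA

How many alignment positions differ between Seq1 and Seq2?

9

The sequences differ at positions 3 (T/A), 4 (C/A), 5 (C/T), 7 (C/A), 10 (G/A), 14 (A/G), 17 (A/T), 19 (A/G), 25 (C/A).
That gives 9 mismatches out of 30 aligned sites, so the Hamming distance is 9.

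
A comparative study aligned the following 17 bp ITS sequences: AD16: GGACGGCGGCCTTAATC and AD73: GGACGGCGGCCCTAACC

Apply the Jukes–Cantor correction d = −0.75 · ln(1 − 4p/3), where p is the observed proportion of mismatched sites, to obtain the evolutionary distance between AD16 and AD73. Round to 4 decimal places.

0.1280

The sequences differ at positions 12 (T/C), 16 (T/C).
p = 2/17 = 0.117647.
d = −0.75 · ln(1 − (4/3)·0.117647) = −0.75 · ln(0.843137) = −0.75 · (-0.170626) = 0.1280.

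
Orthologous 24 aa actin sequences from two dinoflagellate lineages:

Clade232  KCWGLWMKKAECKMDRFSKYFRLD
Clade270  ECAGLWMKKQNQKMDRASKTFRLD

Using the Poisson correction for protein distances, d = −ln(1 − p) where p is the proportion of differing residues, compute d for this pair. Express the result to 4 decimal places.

0.3448

Differing sites — 1:K/E; 3:W/A; 10:A/Q; 11:E/N; 12:C/Q; 17:F/A; 20:Y/T.
p = 7/24 = 0.291667.
d = −ln(1 − 0.291667) = −ln(0.708333) = 0.3448.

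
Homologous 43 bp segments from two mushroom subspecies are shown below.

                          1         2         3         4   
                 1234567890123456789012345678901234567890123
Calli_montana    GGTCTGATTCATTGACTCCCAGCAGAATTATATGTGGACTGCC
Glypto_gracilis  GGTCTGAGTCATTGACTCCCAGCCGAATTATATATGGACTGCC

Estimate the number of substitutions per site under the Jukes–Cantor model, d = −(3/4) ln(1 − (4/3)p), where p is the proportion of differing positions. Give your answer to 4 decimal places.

The sequences differ at positions 8 (T/G), 24 (A/C), 34 (G/A).
p = 3/43 = 0.069767.
d = −0.75 · ln(1 − (4/3)·0.069767) = −0.75 · ln(0.906977) = −0.75 · (-0.097638) = 0.0732.

0.0732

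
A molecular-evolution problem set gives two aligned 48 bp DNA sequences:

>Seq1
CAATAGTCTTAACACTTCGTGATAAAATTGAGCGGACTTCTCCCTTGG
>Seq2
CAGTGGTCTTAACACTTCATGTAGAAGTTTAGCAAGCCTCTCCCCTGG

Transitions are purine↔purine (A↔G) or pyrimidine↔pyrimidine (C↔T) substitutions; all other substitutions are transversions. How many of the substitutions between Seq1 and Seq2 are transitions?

The sequences differ at positions 3 (A/G, transition), 5 (A/G, transition), 19 (G/A, transition), 22 (A/T, transversion), 23 (T/A, transversion), 24 (A/G, transition), 27 (A/G, transition), 30 (G/T, transversion), 34 (G/A, transition), 35 (G/A, transition), 36 (A/G, transition), 38 (T/C, transition), 45 (T/C, transition).
Of the 13 differences, 10 transitions and 3 transversions, so the answer is 10.

10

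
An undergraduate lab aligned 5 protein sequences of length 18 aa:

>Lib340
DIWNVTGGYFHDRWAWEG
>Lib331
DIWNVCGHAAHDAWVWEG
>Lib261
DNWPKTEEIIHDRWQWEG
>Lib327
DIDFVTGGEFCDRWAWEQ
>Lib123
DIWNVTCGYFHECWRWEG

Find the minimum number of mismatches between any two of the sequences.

4

Pairwise Hamming distances:
  Lib340 vs Lib331: 6
  Lib340 vs Lib261: 8
  Lib340 vs Lib327: 5
  Lib340 vs Lib123: 4
  Lib331 vs Lib261: 10
  Lib331 vs Lib327: 10
  Lib331 vs Lib123: 8
  Lib261 vs Lib327: 11
  Lib261 vs Lib123: 10
  Lib327 vs Lib123: 9
The smallest is 4, between Lib340 and Lib123.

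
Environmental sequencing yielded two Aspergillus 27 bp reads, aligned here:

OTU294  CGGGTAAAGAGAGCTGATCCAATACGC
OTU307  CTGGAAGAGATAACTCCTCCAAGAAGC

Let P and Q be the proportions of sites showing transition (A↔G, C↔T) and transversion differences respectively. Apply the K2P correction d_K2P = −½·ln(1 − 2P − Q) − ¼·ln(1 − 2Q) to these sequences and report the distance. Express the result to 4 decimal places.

Mismatches occur at site 2 (G↔T, transversion), site 5 (T↔A, transversion), site 7 (A↔G, transition), site 11 (G↔T, transversion), site 13 (G↔A, transition), site 16 (G↔C, transversion), site 17 (A↔C, transversion), site 23 (T↔G, transversion), site 25 (C↔A, transversion).
Of the 9 differences, 2 transitions and 7 transversions over 27 sites: P = 2/27 = 0.074074, Q = 7/27 = 0.259259.
d = −0.5·ln(0.592593) − 0.25·ln(0.481482) = −0.5·(-0.523247) − 0.25·(-0.730886) = 0.4443.

0.4443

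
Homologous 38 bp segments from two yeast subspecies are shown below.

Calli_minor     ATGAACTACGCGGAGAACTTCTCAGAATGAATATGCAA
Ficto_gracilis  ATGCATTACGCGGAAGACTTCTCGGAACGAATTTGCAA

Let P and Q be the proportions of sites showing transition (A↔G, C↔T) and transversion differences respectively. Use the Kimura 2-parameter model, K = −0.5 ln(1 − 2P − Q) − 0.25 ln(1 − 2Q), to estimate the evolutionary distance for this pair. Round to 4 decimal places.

0.2176

The sequences differ at positions 4 (A/C, transversion), 6 (C/T, transition), 15 (G/A, transition), 16 (A/G, transition), 24 (A/G, transition), 28 (T/C, transition), 33 (A/T, transversion).
Of the 7 differences, 5 transitions and 2 transversions over 38 sites: P = 5/38 = 0.131579, Q = 2/38 = 0.052632.
d = −0.5·ln(0.684210) − 0.25·ln(0.894736) = −0.5·(-0.379490) − 0.25·(-0.111227) = 0.2176.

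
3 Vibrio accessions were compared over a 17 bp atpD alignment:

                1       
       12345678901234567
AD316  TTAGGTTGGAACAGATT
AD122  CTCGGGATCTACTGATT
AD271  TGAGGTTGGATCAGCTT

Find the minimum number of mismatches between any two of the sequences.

Pairwise Hamming distances:
  AD316 vs AD122: 8
  AD316 vs AD271: 3
  AD122 vs AD271: 11
The smallest is 3, between AD316 and AD271.

3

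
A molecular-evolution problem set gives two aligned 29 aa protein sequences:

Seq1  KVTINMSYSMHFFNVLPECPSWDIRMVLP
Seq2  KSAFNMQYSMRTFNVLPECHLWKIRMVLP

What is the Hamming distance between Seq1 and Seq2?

9

Differing sites — 2:V/S; 3:T/A; 4:I/F; 7:S/Q; 11:H/R; 12:F/T; 20:P/H; 21:S/L; 23:D/K.
That gives 9 mismatches out of 29 aligned sites, so the Hamming distance is 9.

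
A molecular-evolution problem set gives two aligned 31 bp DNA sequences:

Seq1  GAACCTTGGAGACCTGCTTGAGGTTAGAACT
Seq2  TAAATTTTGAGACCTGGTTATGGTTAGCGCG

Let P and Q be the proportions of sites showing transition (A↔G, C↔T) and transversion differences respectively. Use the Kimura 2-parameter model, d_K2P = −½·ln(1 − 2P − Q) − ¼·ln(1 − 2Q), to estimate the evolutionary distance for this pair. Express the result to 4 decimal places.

0.4220

Mismatches occur at site 1 (G→T, transversion), site 4 (C→A, transversion), site 5 (C→T, transition), site 8 (G→T, transversion), site 17 (C→G, transversion), site 20 (G→A, transition), site 21 (A→T, transversion), site 28 (A→C, transversion), site 29 (A→G, transition), site 31 (T→G, transversion).
Of the 10 differences, 3 transitions and 7 transversions over 31 sites: P = 3/31 = 0.096774, Q = 7/31 = 0.225806.
d = −0.5·ln(0.580646) − 0.25·ln(0.548388) = −0.5·(-0.543614) − 0.25·(-0.600772) = 0.4220.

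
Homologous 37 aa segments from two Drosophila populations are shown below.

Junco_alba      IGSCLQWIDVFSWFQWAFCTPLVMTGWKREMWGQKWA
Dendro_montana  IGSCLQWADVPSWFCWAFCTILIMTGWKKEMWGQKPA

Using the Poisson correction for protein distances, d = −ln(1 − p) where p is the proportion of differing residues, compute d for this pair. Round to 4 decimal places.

Mismatches occur at site 8 (I↔A), site 11 (F↔P), site 15 (Q↔C), site 21 (P↔I), site 23 (V↔I), site 29 (R↔K), site 36 (W↔P).
p = 7/37 = 0.189189.
d = −ln(1 − 0.189189) = −ln(0.810811) = 0.2097.

0.2097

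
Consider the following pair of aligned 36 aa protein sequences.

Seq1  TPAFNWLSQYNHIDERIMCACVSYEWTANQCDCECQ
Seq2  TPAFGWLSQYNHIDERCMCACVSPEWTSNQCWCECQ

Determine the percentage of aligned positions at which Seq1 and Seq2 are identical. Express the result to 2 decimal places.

86.11%

Mismatches occur at site 5 (N↔G), site 17 (I↔C), site 24 (Y↔P), site 28 (A↔S), site 32 (D↔W).
31 of the 36 sites match, so the percent identity is 31/36 × 100 = 86.11%.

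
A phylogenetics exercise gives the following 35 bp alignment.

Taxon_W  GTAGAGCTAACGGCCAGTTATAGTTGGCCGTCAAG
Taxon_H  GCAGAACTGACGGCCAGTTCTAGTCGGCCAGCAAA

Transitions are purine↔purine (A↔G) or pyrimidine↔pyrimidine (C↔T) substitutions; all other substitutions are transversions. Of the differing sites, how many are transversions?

2

Mismatches occur at site 2 (T→C, transition), site 6 (G→A, transition), site 9 (A→G, transition), site 20 (A→C, transversion), site 25 (T→C, transition), site 30 (G→A, transition), site 31 (T→G, transversion), site 35 (G→A, transition).
Of the 8 differences, 6 transitions and 2 transversions, so the answer is 2.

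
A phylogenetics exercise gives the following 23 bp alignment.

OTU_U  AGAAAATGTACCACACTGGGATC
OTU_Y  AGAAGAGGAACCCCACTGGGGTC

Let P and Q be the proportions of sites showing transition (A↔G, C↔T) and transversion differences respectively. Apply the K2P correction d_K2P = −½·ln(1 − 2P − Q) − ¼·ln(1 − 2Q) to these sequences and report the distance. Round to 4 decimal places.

0.2570

Mismatches occur at site 5 (A→G, transition), site 7 (T→G, transversion), site 9 (T→A, transversion), site 13 (A→C, transversion), site 21 (A→G, transition).
Of the 5 differences, 2 transitions and 3 transversions over 23 sites: P = 2/23 = 0.086957, Q = 3/23 = 0.130435.
d = −0.5·ln(0.695651) − 0.25·ln(0.739130) = −0.5·(-0.362907) − 0.25·(-0.302281) = 0.2570.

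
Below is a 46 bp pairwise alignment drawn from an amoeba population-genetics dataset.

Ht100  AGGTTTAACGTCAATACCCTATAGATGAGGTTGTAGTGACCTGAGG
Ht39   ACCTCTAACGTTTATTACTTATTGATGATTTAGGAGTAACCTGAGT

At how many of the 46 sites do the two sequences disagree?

15

The sequences differ at positions 2 (G/C), 3 (G/C), 5 (T/C), 12 (C/T), 13 (A/T), 16 (A/T), 17 (C/A), 19 (C/T), 23 (A/T), 29 (G/T), 30 (G/T), 32 (T/A), 34 (T/G), 38 (G/A), 46 (G/T).
That gives 15 mismatches out of 46 aligned sites, so the Hamming distance is 15.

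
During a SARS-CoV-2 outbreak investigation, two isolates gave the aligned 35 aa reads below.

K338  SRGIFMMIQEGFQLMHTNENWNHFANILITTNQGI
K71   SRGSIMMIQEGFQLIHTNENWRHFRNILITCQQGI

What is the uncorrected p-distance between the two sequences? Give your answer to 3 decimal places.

0.200

Mismatches occur at site 4 (I/S), site 5 (F/I), site 15 (M/I), site 22 (N/R), site 25 (A/R), site 31 (T/C), site 32 (N/Q).
There are 7 differences over 35 sites, so p = 7/35 = 0.200.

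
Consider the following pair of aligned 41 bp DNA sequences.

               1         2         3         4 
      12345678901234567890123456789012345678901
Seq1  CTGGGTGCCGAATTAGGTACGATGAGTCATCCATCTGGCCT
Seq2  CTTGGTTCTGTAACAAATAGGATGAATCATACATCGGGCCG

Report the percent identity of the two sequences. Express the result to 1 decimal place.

68.3%

The sequences differ at positions 3 (G/T), 7 (G/T), 9 (C/T), 11 (A/T), 13 (T/A), 14 (T/C), 16 (G/A), 17 (G/A), 20 (C/G), 26 (G/A), 31 (C/A), 36 (T/G), 41 (T/G).
28 of the 41 sites match, so the percent identity is 28/41 × 100 = 68.3%.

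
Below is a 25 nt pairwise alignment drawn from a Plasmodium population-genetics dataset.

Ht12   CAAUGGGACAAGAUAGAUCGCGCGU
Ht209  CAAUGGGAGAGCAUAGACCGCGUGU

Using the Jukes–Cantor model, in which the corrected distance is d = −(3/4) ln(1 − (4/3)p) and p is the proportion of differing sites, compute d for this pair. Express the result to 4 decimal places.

0.2326

Differing sites — 9:C/G; 11:A/G; 12:G/C; 18:U/C; 23:C/U.
p = 5/25 = 0.200000.
d = −0.75 · ln(1 − (4/3)·0.200000) = −0.75 · ln(0.733333) = −0.75 · (-0.310155) = 0.2326.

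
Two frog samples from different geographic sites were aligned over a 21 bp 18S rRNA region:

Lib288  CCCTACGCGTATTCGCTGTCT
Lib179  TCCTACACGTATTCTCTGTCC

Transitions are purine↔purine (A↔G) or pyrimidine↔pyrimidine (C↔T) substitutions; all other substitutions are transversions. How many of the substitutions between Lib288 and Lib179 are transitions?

3

Differing sites — 1:C/T (Ti); 7:G/A (Ti); 15:G/T (Tv); 21:T/C (Ti).
Of the 4 differences, 3 transitions and 1 transversion, so the answer is 3.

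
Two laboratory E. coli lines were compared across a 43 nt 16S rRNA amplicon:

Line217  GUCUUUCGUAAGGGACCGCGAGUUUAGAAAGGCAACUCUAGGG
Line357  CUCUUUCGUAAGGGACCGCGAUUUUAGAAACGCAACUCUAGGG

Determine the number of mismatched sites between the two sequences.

3

Mismatches occur at site 1 (G↔C), site 22 (G↔U), site 31 (G↔C).
That gives 3 mismatches out of 43 aligned sites, so the Hamming distance is 3.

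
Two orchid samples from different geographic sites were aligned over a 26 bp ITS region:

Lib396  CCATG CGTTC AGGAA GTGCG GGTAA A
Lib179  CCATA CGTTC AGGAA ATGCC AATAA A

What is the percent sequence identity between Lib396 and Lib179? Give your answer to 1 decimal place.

The sequences differ at positions 5 (G/A), 16 (G/A), 20 (G/C), 21 (G/A), 22 (G/A).
21 of the 26 sites match, so the percent identity is 21/26 × 100 = 80.8%.

80.8%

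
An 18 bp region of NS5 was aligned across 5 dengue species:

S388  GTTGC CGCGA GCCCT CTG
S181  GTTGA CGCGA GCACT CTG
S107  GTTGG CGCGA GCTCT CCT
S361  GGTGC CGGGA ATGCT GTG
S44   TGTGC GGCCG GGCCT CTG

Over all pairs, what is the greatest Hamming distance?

Pairwise Hamming distances:
  S388 vs S181: 2
  S388 vs S107: 4
  S388 vs S361: 6
  S388 vs S44: 6
  S181 vs S107: 4
  S181 vs S361: 7
  S181 vs S44: 8
  S107 vs S361: 9
  S107 vs S44: 10
  S361 vs S44: 9
The largest is 10, between S107 and S44.

10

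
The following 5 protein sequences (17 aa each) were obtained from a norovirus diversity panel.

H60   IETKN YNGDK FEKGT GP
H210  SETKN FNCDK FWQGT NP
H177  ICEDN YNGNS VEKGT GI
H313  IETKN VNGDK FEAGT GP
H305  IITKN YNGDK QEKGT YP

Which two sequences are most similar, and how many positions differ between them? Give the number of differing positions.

Pairwise Hamming distances:
  H60 vs H210: 6
  H60 vs H177: 7
  H60 vs H313: 2
  H60 vs H305: 3
  H210 vs H177: 13
  H210 vs H313: 6
  H210 vs H305: 8
  H177 vs H313: 9
  H177 vs H305: 8
  H313 vs H305: 5
The smallest is 2, between H60 and H313.

2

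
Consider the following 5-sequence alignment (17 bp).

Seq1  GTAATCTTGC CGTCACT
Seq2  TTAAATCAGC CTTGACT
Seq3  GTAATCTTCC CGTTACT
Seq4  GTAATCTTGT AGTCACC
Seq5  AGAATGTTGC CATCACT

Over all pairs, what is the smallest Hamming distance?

2

Pairwise Hamming distances:
  Seq1 vs Seq2: 7
  Seq1 vs Seq3: 2
  Seq1 vs Seq4: 3
  Seq1 vs Seq5: 4
  Seq2 vs Seq3: 8
  Seq2 vs Seq4: 10
  Seq2 vs Seq5: 8
  Seq3 vs Seq4: 5
  Seq3 vs Seq5: 6
  Seq4 vs Seq5: 7
The smallest is 2, between Seq1 and Seq3.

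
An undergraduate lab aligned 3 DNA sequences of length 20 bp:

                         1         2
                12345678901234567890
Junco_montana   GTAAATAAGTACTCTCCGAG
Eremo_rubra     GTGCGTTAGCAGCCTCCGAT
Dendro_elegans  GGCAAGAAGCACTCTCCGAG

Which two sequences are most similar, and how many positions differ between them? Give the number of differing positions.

4

Pairwise Hamming distances:
  Junco_montana vs Eremo_rubra: 8
  Junco_montana vs Dendro_elegans: 4
  Eremo_rubra vs Dendro_elegans: 9
The smallest is 4, between Junco_montana and Dendro_elegans.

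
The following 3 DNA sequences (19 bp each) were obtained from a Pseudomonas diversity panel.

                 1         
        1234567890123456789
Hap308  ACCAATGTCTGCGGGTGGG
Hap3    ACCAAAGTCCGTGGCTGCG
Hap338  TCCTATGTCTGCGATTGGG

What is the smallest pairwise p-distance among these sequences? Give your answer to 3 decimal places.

Pairwise Hamming distances:
  Hap308 vs Hap3: 5
  Hap308 vs Hap338: 4
  Hap3 vs Hap338: 8
The smallest is 4 mismatches, between Hap308 and Hap338; p = 4/19 = 0.211.

0.211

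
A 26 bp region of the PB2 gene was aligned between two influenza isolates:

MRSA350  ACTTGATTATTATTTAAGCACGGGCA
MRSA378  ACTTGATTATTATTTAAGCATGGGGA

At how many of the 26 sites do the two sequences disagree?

2

The sequences differ at positions 21 (C/T), 25 (C/G).
That gives 2 mismatches out of 26 aligned sites, so the Hamming distance is 2.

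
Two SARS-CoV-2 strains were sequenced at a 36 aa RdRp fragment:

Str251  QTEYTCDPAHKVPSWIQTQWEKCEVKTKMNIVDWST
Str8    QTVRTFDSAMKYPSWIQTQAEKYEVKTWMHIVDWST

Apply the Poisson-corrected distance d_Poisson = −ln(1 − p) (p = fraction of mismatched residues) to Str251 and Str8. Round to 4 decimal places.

Differing sites — 3:E/V; 4:Y/R; 6:C/F; 8:P/S; 10:H/M; 12:V/Y; 20:W/A; 23:C/Y; 28:K/W; 30:N/H.
p = 10/36 = 0.277778.
d = −ln(1 − 0.277778) = −ln(0.722222) = 0.3254.

0.3254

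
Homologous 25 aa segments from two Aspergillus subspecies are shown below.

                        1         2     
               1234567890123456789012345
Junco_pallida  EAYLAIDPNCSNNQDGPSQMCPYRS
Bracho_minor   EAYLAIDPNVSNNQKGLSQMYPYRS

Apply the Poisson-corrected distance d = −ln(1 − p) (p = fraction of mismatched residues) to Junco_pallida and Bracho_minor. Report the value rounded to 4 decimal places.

0.1744

The sequences differ at positions 10 (C/V), 15 (D/K), 17 (P/L), 21 (C/Y).
p = 4/25 = 0.160000.
d = −ln(1 − 0.160000) = −ln(0.840000) = 0.1744.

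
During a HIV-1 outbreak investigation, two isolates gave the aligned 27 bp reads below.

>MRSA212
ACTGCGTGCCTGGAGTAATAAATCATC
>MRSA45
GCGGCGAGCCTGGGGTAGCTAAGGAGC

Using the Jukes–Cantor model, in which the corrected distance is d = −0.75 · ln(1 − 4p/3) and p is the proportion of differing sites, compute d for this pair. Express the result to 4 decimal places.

0.5107

The sequences differ at positions 1 (A/G), 3 (T/G), 7 (T/A), 14 (A/G), 18 (A/G), 19 (T/C), 20 (A/T), 23 (T/G), 24 (C/G), 26 (T/G).
p = 10/27 = 0.370370.
d = −0.75 · ln(1 − (4/3)·0.370370) = −0.75 · ln(0.506173) = −0.75 · (-0.680877) = 0.5107.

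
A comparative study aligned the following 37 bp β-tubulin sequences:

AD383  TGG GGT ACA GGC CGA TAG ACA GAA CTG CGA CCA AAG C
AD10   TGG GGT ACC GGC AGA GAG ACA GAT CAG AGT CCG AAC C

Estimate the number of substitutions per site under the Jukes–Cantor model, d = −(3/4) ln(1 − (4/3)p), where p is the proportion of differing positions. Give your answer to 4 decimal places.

The sequences differ at positions 9 (A/C), 13 (C/A), 16 (T/G), 24 (A/T), 26 (T/A), 28 (C/A), 30 (A/T), 33 (A/G), 36 (G/C).
p = 9/37 = 0.243243.
d = −0.75 · ln(1 − (4/3)·0.243243) = −0.75 · ln(0.675676) = −0.75 · (-0.392042) = 0.2940.

0.2940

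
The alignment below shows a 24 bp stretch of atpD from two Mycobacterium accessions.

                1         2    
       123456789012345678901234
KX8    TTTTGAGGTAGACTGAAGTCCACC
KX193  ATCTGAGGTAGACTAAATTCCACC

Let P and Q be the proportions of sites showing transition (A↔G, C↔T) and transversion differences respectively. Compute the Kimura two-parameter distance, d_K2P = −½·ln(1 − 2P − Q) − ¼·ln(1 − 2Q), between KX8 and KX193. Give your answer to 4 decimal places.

0.1894

Differing sites — 1:T/A (Tv); 3:T/C (Ti); 15:G/A (Ti); 18:G/T (Tv).
Of the 4 differences, 2 transitions and 2 transversions over 24 sites: P = 2/24 = 0.083333, Q = 2/24 = 0.083333.
d = −0.5·ln(0.750001) − 0.25·ln(0.833334) = −0.5·(-0.287681) − 0.25·(-0.182321) = 0.1894.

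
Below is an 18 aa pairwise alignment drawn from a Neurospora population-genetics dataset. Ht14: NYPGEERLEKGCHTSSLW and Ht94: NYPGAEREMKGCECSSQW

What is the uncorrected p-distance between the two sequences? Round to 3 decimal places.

0.333

The sequences differ at positions 5 (E/A), 8 (L/E), 9 (E/M), 13 (H/E), 14 (T/C), 17 (L/Q).
There are 6 differences over 18 sites, so p = 6/18 = 0.333.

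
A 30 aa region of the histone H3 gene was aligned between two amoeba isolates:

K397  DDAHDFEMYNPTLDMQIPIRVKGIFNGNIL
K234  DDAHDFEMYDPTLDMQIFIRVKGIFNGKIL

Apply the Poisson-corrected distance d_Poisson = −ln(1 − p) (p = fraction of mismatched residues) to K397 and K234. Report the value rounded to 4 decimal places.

Mismatches occur at site 10 (N→D), site 18 (P→F), site 28 (N→K).
p = 3/30 = 0.100000.
d = −ln(1 − 0.100000) = −ln(0.900000) = 0.1054.

0.1054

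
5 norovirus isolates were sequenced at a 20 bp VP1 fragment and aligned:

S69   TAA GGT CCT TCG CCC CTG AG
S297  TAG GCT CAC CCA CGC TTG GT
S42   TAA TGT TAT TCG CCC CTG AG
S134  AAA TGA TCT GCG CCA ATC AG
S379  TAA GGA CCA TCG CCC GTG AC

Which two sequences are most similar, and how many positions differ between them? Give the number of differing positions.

Pairwise Hamming distances:
  S69 vs S297: 10
  S69 vs S42: 3
  S69 vs S134: 8
  S69 vs S379: 4
  S297 vs S42: 11
  S297 vs S134: 16
  S297 vs S379: 11
  S42 vs S134: 7
  S42 vs S379: 7
  S134 vs S379: 9
The smallest is 3, between S69 and S42.

3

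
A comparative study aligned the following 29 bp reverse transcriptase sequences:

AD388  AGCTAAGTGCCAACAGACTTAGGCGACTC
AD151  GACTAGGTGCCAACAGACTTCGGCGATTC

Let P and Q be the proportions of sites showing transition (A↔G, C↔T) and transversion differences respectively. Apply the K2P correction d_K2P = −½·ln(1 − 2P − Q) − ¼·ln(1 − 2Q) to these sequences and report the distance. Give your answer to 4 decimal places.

Differing sites — 1:A/G (Ti); 2:G/A (Ti); 6:A/G (Ti); 21:A/C (Tv); 27:C/T (Ti).
Of the 5 differences, 4 transitions and 1 transversion over 29 sites: P = 4/29 = 0.137931, Q = 1/29 = 0.034483.
d = −0.5·ln(0.689655) − 0.25·ln(0.931034) = −0.5·(-0.371564) − 0.25·(-0.071459) = 0.2036.

0.2036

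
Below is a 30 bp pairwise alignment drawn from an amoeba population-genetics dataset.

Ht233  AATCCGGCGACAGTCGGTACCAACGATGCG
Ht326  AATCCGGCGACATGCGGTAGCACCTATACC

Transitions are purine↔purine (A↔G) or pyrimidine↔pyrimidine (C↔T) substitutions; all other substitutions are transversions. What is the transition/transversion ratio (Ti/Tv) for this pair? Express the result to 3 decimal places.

Mismatches occur at site 13 (G→T, transversion), site 14 (T→G, transversion), site 20 (C→G, transversion), site 23 (A→C, transversion), site 25 (G→T, transversion), site 28 (G→A, transition), site 30 (G→C, transversion).
Of the 7 differences, 1 transition and 6 transversions, so Ti/Tv = 1/6 = 0.167.

0.167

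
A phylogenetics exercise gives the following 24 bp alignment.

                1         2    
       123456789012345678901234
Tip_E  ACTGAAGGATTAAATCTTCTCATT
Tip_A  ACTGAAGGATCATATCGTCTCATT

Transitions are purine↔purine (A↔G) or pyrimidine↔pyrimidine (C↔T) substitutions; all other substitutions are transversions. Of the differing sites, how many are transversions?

Mismatches occur at site 11 (T/C, transition), site 13 (A/T, transversion), site 17 (T/G, transversion).
Of the 3 differences, 1 transition and 2 transversions, so the answer is 2.

2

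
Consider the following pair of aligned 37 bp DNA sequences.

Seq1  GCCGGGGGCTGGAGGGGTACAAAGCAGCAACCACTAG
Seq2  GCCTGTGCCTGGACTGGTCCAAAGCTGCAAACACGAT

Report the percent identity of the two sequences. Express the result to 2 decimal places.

Differing sites — 4:G/T; 6:G/T; 8:G/C; 14:G/C; 15:G/T; 19:A/C; 26:A/T; 31:C/A; 35:T/G; 37:G/T.
27 of the 37 sites match, so the percent identity is 27/37 × 100 = 72.97%.

72.97%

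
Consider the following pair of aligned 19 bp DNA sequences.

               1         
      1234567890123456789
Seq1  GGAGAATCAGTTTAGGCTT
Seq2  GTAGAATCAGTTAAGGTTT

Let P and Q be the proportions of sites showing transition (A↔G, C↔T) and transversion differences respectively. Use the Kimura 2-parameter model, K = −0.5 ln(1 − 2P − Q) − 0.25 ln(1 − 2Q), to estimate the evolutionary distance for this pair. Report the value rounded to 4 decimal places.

0.1773

Differing sites — 2:G/T (Tv); 13:T/A (Tv); 17:C/T (Ti).
Of the 3 differences, 1 transition and 2 transversions over 19 sites: P = 1/19 = 0.052632, Q = 2/19 = 0.105263.
d = −0.5·ln(0.789473) − 0.25·ln(0.789474) = −0.5·(-0.236390) − 0.25·(-0.236388) = 0.1773.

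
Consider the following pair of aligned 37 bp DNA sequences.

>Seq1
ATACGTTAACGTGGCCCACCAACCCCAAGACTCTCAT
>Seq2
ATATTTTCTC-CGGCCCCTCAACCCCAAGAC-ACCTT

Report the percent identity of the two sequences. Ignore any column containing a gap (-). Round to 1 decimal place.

Excluding the 2 gap columns leaves 35 comparable sites.
Differing sites — 4:C/T; 5:G/T; 8:A/C; 9:A/T; 12:T/C; 18:A/C; 19:C/T; 33:C/A; 34:T/C; 36:A/T.
25 of the 35 comparable sites match, so the percent identity is 25/35 × 100 = 71.4%.

71.4%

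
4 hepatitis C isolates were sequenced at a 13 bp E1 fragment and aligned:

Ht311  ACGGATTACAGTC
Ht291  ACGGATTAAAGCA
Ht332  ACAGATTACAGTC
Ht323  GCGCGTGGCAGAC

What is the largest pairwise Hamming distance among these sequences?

8

Pairwise Hamming distances:
  Ht311 vs Ht291: 3
  Ht311 vs Ht332: 1
  Ht311 vs Ht323: 6
  Ht291 vs Ht332: 4
  Ht291 vs Ht323: 8
  Ht332 vs Ht323: 7
The largest is 8, between Ht291 and Ht323.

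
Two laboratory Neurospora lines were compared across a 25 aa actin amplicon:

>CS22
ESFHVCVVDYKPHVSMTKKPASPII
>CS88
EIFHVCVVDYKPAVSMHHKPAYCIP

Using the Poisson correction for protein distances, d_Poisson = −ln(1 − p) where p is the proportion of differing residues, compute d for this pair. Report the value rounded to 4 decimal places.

0.3285

Differing sites — 2:S/I; 13:H/A; 17:T/H; 18:K/H; 22:S/Y; 23:P/C; 25:I/P.
p = 7/25 = 0.280000.
d = −ln(1 − 0.280000) = −ln(0.720000) = 0.3285.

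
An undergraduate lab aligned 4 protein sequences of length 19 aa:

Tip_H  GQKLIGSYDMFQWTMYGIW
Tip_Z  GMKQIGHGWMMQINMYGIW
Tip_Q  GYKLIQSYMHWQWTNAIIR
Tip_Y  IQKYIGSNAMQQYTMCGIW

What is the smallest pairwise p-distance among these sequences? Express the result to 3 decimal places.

0.368

Pairwise Hamming distances:
  Tip_H vs Tip_Z: 8
  Tip_H vs Tip_Q: 9
  Tip_H vs Tip_Y: 7
  Tip_Z vs Tip_Q: 14
  Tip_Z vs Tip_Y: 10
  Tip_Q vs Tip_Y: 13
The smallest is 7 mismatches, between Tip_H and Tip_Y; p = 7/19 = 0.368.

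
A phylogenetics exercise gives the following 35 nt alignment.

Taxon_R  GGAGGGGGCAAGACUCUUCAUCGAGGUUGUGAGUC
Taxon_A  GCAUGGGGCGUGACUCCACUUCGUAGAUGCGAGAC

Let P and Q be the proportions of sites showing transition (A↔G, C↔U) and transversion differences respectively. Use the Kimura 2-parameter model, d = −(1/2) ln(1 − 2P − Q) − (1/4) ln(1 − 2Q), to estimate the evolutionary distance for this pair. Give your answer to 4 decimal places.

0.4582

Differing sites — 2:G/C (Tv); 4:G/U (Tv); 10:A/G (Ti); 11:A/U (Tv); 17:U/C (Ti); 18:U/A (Tv); 20:A/U (Tv); 24:A/U (Tv); 25:G/A (Ti); 27:U/A (Tv); 30:U/C (Ti); 34:U/A (Tv).
Of the 12 differences, 4 transitions and 8 transversions over 35 sites: P = 4/35 = 0.114286, Q = 8/35 = 0.228571.
d = −0.5·ln(0.542857) − 0.25·ln(0.542858) = −0.5·(-0.610909) − 0.25·(-0.610908) = 0.4582.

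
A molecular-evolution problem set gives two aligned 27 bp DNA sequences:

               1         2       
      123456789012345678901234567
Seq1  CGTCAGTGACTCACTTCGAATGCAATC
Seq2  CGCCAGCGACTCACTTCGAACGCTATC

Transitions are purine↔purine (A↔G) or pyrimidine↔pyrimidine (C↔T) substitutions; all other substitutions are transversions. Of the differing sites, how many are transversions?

Mismatches occur at site 3 (T↔C, transition), site 7 (T↔C, transition), site 21 (T↔C, transition), site 24 (A↔T, transversion).
Of the 4 differences, 3 transitions and 1 transversion, so the answer is 1.

1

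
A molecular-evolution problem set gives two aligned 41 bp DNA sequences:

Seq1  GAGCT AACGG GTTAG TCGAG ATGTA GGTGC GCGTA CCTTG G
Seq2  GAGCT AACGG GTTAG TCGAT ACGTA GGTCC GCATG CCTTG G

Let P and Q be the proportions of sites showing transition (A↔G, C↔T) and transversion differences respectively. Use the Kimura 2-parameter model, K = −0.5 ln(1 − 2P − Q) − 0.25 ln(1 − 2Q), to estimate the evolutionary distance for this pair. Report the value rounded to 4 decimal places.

0.1342

The sequences differ at positions 20 (G/T, transversion), 22 (T/C, transition), 29 (G/C, transversion), 33 (G/A, transition), 35 (A/G, transition).
Of the 5 differences, 3 transitions and 2 transversions over 41 sites: P = 3/41 = 0.073171, Q = 2/41 = 0.048780.
d = −0.5·ln(0.804878) − 0.25·ln(0.902440) = −0.5·(-0.217065) − 0.25·(-0.102653) = 0.1342.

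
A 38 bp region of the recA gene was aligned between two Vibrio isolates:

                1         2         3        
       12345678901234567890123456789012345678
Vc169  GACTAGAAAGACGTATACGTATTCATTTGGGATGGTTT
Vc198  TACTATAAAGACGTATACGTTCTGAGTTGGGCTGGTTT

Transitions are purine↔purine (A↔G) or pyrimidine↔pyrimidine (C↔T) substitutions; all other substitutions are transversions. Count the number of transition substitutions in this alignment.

Mismatches occur at site 1 (G/T, transversion), site 6 (G/T, transversion), site 21 (A/T, transversion), site 22 (T/C, transition), site 24 (C/G, transversion), site 26 (T/G, transversion), site 32 (A/C, transversion).
Of the 7 differences, 1 transition and 6 transversions, so the answer is 1.

1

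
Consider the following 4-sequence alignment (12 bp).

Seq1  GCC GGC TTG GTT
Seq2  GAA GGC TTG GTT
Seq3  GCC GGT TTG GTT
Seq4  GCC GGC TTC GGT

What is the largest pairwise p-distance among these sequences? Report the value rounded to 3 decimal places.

0.333

Pairwise Hamming distances:
  Seq1 vs Seq2: 2
  Seq1 vs Seq3: 1
  Seq1 vs Seq4: 2
  Seq2 vs Seq3: 3
  Seq2 vs Seq4: 4
  Seq3 vs Seq4: 3
The largest is 4 mismatches, between Seq2 and Seq4; p = 4/12 = 0.333.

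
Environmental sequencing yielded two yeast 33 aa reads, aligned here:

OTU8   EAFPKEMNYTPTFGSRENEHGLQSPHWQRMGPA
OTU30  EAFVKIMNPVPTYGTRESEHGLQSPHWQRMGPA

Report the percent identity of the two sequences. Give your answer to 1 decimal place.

Mismatches occur at site 4 (P/V), site 6 (E/I), site 9 (Y/P), site 10 (T/V), site 13 (F/Y), site 15 (S/T), site 18 (N/S).
26 of the 33 sites match, so the percent identity is 26/33 × 100 = 78.8%.

78.8%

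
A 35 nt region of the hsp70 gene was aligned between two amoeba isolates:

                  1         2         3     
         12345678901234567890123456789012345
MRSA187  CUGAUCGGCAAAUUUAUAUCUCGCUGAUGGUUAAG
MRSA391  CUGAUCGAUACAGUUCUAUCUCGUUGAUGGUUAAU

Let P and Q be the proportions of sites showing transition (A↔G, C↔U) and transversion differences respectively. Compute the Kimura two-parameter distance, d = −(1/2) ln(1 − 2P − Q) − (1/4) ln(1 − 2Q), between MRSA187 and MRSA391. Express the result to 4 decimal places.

0.2331

Differing sites — 8:G/A (Ti); 9:C/U (Ti); 11:A/C (Tv); 13:U/G (Tv); 16:A/C (Tv); 24:C/U (Ti); 35:G/U (Tv).
Of the 7 differences, 3 transitions and 4 transversions over 35 sites: P = 3/35 = 0.085714, Q = 4/35 = 0.114286.
d = −0.5·ln(0.714286) − 0.25·ln(0.771428) = −0.5·(-0.336472) − 0.25·(-0.259512) = 0.2331.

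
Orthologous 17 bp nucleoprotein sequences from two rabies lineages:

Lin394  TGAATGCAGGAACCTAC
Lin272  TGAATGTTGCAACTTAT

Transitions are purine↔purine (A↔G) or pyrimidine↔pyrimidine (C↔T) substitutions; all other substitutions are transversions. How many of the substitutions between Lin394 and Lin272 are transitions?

Differing sites — 7:C/T (Ti); 8:A/T (Tv); 10:G/C (Tv); 14:C/T (Ti); 17:C/T (Ti).
Of the 5 differences, 3 transitions and 2 transversions, so the answer is 3.

3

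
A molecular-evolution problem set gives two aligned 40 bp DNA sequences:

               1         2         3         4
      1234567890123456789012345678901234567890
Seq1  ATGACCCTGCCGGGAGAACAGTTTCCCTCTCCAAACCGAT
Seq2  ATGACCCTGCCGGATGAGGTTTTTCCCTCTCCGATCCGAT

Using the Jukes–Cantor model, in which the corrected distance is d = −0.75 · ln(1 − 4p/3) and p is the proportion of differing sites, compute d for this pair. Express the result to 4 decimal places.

0.2326

Differing sites — 14:G/A; 15:A/T; 18:A/G; 19:C/G; 20:A/T; 21:G/T; 33:A/G; 35:A/T.
p = 8/40 = 0.200000.
d = −0.75 · ln(1 − (4/3)·0.200000) = −0.75 · ln(0.733333) = −0.75 · (-0.310155) = 0.2326.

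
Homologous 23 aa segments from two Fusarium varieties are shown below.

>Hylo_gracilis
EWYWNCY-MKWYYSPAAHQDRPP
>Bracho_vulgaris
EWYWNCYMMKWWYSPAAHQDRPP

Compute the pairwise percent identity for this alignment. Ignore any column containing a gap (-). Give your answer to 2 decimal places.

Excluding the 1 gap column leaves 22 comparable sites.
A single mismatch occurs at site 12 (Y↔W).
21 of the 22 comparable sites match, so the percent identity is 21/22 × 100 = 95.45%.

95.45%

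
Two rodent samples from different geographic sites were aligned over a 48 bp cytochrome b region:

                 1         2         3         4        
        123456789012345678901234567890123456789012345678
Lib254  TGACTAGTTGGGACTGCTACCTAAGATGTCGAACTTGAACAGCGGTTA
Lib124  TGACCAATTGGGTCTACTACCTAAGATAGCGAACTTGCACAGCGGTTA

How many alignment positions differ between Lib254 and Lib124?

Mismatches occur at site 5 (T/C), site 7 (G/A), site 13 (A/T), site 16 (G/A), site 28 (G/A), site 29 (T/G), site 38 (A/C).
That gives 7 mismatches out of 48 aligned sites, so the Hamming distance is 7.

7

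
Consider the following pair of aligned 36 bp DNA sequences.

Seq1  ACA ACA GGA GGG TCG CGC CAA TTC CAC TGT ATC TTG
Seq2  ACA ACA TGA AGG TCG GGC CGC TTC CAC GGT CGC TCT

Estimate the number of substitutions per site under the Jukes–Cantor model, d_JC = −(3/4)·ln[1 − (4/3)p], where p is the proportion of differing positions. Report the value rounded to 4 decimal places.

0.3470

Mismatches occur at site 7 (G/T), site 10 (G/A), site 16 (C/G), site 20 (A/G), site 21 (A/C), site 28 (T/G), site 31 (A/C), site 32 (T/G), site 35 (T/C), site 36 (G/T).
p = 10/36 = 0.277778.
d = −0.75 · ln(1 − (4/3)·0.277778) = −0.75 · ln(0.629629) = −0.75 · (-0.462625) = 0.3470.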